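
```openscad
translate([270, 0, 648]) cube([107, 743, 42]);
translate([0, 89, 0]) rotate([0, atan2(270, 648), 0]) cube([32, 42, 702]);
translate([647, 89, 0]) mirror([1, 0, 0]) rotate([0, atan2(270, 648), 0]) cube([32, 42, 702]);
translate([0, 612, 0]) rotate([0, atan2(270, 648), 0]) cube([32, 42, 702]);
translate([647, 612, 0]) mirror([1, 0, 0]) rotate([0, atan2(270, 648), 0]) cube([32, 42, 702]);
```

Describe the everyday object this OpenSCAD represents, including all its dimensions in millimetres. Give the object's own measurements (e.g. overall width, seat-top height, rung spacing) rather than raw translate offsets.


A sawhorse. A 107×743×42 mm beam (x, y, z) sits on two A-frame leg pairs. Each pair is two raked legs of 32×42 mm section (42 mm along y) splaying symmetrically in x. Each leg rises 648 mm vertically over 270 mm of horizontal reach and is 702 mm long along its own axis. Every leg's outer bottom edge rests on the floor and its outer top edge meets a bottom edge of the beam — the left legs (tilting toward +x) meet the beam's −x bottom edge, the right legs (their mirror images, tilting toward −x) meet its +x bottom edge — so the leg tops tuck under the beam, the beam's underside is 648 mm above the floor, and the feet are 647 mm apart outside-to-outside with the beam centred between them. The two leg pairs are set in 89 mm from either end of the beam.


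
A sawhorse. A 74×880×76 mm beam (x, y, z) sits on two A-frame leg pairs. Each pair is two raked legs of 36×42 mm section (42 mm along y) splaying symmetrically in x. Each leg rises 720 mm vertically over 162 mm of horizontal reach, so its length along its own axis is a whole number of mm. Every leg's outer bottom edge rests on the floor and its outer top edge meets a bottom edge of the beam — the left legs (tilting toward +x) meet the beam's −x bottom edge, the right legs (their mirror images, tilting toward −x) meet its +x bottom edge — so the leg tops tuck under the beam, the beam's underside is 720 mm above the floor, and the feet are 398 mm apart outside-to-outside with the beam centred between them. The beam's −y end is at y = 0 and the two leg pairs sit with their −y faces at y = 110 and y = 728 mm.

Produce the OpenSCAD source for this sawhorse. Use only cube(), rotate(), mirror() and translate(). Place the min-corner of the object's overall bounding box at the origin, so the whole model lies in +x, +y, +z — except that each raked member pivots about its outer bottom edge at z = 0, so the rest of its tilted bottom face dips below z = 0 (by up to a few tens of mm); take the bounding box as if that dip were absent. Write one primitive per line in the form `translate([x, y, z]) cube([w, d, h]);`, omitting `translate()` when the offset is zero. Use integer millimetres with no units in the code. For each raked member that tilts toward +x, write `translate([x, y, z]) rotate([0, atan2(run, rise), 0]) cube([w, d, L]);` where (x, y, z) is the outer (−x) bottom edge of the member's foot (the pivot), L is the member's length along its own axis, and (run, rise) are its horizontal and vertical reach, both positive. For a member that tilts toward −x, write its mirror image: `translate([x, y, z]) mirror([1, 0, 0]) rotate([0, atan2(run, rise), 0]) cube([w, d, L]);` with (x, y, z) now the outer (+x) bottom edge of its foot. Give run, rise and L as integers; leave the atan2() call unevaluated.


translate([162, 0, 720]) cube([74, 880, 76]);
translate([0, 110, 0]) rotate([0, atan2(162, 720), 0]) cube([36, 42, 738]);
translate([398, 110, 0]) mirror([1, 0, 0]) rotate([0, atan2(162, 720), 0]) cube([36, 42, 738]);
translate([0, 728, 0]) rotate([0, atan2(162, 720), 0]) cube([36, 42, 738]);
translate([398, 728, 0]) mirror([1, 0, 0]) rotate([0, atan2(162, 720), 0]) cube([36, 42, 738]);


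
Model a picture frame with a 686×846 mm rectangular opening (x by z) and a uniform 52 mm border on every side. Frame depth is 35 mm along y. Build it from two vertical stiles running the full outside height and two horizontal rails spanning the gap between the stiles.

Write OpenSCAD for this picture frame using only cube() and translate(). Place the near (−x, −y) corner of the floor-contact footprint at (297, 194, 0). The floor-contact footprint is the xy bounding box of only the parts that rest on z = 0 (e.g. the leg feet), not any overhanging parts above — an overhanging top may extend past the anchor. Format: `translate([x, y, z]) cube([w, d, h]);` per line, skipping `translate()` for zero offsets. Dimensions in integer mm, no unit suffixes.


translate([297, 194, 0]) cube([52, 35, 950]);
translate([1035, 194, 0]) cube([52, 35, 950]);
translate([349, 194, 0]) cube([686, 35, 52]);
translate([349, 194, 898]) cube([686, 35, 52]);


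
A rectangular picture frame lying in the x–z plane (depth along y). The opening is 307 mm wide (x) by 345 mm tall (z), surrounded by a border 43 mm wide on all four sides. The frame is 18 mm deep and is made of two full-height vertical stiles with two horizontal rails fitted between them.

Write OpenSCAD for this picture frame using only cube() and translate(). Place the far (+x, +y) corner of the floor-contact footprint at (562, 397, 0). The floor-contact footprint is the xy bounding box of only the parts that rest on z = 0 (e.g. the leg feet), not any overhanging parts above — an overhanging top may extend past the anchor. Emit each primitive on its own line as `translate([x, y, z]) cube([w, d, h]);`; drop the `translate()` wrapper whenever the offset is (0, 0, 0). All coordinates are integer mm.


translate([169, 379, 0]) cube([43, 18, 431]);
translate([519, 379, 0]) cube([43, 18, 431]);
translate([212, 379, 0]) cube([307, 18, 43]);
translate([212, 379, 388]) cube([307, 18, 43]);


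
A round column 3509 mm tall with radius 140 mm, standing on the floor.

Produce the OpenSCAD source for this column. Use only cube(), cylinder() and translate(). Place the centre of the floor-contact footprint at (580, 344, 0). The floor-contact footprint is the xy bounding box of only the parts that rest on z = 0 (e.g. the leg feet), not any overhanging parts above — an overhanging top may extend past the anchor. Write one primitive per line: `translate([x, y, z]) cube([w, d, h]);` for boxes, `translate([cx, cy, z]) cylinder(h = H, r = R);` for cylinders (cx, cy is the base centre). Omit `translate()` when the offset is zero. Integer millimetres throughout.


translate([580, 344, 0]) cylinder(h = 3509, r = 140);


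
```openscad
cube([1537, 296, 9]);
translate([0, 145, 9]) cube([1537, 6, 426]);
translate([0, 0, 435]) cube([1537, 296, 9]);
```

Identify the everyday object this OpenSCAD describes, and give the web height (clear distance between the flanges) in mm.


An I-beam. The web height is 426 mm.

Two wide flanges with a thin centred web — an I-beam. Overall 444 mm minus two 9 mm flanges gives a web of 444 − 2·9 = 426 mm.


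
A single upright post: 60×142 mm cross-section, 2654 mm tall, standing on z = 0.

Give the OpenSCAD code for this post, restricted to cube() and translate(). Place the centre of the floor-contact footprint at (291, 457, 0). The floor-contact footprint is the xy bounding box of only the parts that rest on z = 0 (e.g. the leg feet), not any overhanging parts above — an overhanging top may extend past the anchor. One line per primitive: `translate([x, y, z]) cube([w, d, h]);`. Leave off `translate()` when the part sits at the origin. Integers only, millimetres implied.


translate([261, 386, 0]) cube([60, 142, 2654]);


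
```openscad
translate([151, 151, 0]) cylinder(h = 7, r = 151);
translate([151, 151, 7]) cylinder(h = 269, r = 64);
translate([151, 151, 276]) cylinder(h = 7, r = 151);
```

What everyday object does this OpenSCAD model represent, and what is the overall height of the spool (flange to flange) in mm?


A spool. The overall height is 283 mm.

Three coaxial cylinders, large–small–large — a spool. Two 7 mm flanges and a 269 mm core give 7 + 269 + 7 = 283 mm.


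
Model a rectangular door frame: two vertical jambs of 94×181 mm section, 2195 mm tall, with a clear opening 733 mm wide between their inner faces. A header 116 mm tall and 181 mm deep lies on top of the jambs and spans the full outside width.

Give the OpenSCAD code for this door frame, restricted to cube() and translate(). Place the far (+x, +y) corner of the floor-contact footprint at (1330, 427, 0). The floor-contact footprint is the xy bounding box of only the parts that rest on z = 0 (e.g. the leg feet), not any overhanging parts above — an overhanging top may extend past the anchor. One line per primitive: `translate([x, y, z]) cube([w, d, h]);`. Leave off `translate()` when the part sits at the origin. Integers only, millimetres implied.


translate([409, 246, 0]) cube([94, 181, 2195]);
translate([1236, 246, 0]) cube([94, 181, 2195]);
translate([409, 246, 2195]) cube([921, 181, 116]);


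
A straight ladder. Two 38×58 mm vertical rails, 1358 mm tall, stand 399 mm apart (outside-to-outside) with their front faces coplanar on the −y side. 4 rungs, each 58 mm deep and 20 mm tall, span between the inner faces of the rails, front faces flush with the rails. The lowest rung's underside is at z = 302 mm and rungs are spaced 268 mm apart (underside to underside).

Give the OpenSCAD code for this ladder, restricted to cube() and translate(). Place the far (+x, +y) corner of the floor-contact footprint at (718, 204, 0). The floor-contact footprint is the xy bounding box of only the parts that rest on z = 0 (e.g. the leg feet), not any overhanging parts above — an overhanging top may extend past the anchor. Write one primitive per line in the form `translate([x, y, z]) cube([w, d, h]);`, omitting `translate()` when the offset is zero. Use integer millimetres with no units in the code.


// rung span = 399 - 2*38 = 323
// rung[k] z = 302 + k*268
translate([319, 146, 0]) cube([38, 58, 1358]);
translate([680, 146, 0]) cube([38, 58, 1358]);
translate([357, 146, 302]) cube([323, 58, 20]);
translate([357, 146, 570]) cube([323, 58, 20]);
translate([357, 146, 838]) cube([323, 58, 20]);
translate([357, 146, 1106]) cube([323, 58, 20]);


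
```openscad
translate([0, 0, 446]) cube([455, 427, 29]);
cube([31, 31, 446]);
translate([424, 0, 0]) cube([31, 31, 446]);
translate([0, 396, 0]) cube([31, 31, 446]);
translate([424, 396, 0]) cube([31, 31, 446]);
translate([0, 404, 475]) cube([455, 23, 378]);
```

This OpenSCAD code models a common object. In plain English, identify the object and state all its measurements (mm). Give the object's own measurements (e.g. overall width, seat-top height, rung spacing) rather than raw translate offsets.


A chair. The seat is a 455×427×29 mm slab with its top at z = 475 mm, on four 31×31 mm corner legs (flush with the seat edges, standing on z = 0). A flat backrest 23 mm thick, 378 mm tall, spans the full seat width and rises from the seat top along its +y edge, rear face flush with the rear of the seat.


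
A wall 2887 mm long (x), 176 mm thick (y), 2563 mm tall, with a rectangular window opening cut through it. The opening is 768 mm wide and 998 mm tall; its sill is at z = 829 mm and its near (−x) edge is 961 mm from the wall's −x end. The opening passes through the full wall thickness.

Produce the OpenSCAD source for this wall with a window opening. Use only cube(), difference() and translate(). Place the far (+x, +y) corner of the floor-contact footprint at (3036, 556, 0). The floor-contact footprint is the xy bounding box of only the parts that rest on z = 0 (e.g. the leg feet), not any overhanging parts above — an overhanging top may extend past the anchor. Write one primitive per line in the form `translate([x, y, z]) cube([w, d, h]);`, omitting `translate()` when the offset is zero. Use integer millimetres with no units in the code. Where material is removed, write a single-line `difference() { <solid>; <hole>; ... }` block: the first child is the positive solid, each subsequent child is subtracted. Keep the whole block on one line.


difference() { translate([149, 380, 0]) cube([2887, 176, 2563]); translate([1110, 380, 829]) cube([768, 176, 998]); }


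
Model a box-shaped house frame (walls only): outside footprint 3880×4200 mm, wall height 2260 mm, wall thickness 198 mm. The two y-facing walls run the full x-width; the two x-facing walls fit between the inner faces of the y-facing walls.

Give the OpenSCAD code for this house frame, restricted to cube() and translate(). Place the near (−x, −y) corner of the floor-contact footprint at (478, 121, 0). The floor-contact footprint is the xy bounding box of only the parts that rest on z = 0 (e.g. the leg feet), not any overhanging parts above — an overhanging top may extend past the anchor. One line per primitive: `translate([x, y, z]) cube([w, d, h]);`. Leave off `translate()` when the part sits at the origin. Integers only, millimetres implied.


translate([478, 121, 0]) cube([3880, 198, 2260]);
translate([478, 4123, 0]) cube([3880, 198, 2260]);
translate([478, 319, 0]) cube([198, 3804, 2260]);
translate([4160, 319, 0]) cube([198, 3804, 2260]);


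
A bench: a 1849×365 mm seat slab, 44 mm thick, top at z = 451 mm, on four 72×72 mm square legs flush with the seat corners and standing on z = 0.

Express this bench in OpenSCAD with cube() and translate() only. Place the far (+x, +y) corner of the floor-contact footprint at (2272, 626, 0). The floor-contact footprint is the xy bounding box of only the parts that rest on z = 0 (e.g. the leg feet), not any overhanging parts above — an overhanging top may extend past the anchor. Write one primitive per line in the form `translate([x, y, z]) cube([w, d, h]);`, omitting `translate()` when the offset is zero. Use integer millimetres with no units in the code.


translate([423, 261, 407]) cube([1849, 365, 44]);
translate([423, 261, 0]) cube([72, 72, 407]);
translate([423, 554, 0]) cube([72, 72, 407]);
translate([2200, 261, 0]) cube([72, 72, 407]);
translate([2200, 554, 0]) cube([72, 72, 407]);


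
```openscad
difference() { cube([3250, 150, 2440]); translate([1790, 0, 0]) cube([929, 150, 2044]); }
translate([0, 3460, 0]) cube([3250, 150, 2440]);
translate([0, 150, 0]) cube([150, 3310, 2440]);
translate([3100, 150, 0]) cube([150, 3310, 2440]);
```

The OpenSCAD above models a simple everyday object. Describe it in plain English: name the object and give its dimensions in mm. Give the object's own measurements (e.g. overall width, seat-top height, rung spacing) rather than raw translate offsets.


A single room: four walls, each 2440 mm tall and 150 mm thick, enclosing an outside footprint 3250×3610 mm (x × y), no floor or roof. The front and back walls (−y and +y sides) run the full x-width; the side walls fit between their inner faces. A door opening 929 mm wide and 2044 mm tall is cut through the front wall from the floor up, its −x edge 1790 mm from the wall's −x end.


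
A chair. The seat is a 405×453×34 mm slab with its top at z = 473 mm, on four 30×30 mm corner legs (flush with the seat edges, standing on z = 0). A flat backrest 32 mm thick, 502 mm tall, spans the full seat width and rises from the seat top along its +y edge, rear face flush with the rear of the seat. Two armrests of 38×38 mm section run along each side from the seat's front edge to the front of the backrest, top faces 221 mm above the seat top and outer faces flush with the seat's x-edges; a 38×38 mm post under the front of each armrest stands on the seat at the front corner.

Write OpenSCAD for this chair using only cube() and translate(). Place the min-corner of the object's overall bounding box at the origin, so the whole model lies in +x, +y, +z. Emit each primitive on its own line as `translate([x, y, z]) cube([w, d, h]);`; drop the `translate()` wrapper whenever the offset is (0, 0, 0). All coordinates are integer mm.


translate([0, 0, 439]) cube([405, 453, 34]);
cube([30, 30, 439]);
translate([375, 0, 0]) cube([30, 30, 439]);
translate([0, 423, 0]) cube([30, 30, 439]);
translate([375, 423, 0]) cube([30, 30, 439]);
translate([0, 421, 473]) cube([405, 32, 502]);
translate([0, 0, 656]) cube([38, 421, 38]);
translate([367, 0, 656]) cube([38, 421, 38]);
translate([0, 0, 473]) cube([38, 38, 183]);
translate([367, 0, 473]) cube([38, 38, 183]);


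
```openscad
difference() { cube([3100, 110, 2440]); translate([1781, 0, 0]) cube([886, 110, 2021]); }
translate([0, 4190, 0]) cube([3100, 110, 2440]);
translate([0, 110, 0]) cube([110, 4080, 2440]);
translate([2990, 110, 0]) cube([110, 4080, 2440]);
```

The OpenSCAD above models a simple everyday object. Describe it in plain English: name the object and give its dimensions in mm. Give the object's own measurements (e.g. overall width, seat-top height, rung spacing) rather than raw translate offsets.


A single room: four walls, each 2440 mm tall and 110 mm thick, enclosing an outside footprint 3100×4300 mm (x × y), no floor or roof. The front and back walls (−y and +y sides) run the full x-width; the side walls fit between their inner faces. A door opening 886 mm wide and 2021 mm tall is cut through the front wall from the floor up, its −x edge 1781 mm from the wall's −x end.


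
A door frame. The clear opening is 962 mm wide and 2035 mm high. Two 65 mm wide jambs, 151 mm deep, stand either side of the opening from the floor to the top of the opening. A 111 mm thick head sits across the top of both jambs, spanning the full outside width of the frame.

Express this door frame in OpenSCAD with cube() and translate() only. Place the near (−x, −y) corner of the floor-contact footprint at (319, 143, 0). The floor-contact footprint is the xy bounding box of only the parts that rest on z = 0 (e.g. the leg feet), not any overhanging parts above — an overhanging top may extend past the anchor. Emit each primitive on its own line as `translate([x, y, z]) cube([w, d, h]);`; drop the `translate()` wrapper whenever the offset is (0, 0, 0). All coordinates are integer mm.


translate([319, 143, 0]) cube([65, 151, 2035]);
translate([1346, 143, 0]) cube([65, 151, 2035]);
translate([319, 143, 2035]) cube([1092, 151, 111]);


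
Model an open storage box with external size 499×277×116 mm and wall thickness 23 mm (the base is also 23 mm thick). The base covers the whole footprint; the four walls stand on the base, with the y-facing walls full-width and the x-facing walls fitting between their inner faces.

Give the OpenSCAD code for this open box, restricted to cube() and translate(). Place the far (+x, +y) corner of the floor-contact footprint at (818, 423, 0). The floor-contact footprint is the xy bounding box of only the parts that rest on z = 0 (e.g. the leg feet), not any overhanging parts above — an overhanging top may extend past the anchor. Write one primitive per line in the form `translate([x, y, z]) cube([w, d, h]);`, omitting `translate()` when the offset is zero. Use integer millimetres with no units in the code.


translate([319, 146, 0]) cube([499, 277, 23]);
translate([319, 146, 23]) cube([499, 23, 93]);
translate([319, 400, 23]) cube([499, 23, 93]);
translate([319, 169, 23]) cube([23, 231, 93]);
translate([795, 169, 23]) cube([23, 231, 93]);


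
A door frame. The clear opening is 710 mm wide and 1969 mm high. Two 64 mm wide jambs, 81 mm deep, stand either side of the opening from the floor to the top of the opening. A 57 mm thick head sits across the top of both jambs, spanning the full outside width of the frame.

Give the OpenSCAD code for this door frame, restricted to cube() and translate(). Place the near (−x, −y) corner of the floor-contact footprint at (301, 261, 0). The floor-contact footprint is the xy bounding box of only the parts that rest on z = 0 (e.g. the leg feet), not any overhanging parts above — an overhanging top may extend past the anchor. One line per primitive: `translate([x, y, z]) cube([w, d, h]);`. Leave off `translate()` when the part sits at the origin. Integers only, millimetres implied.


translate([301, 261, 0]) cube([64, 81, 1969]);
translate([1075, 261, 0]) cube([64, 81, 1969]);
translate([301, 261, 1969]) cube([838, 81, 57]);


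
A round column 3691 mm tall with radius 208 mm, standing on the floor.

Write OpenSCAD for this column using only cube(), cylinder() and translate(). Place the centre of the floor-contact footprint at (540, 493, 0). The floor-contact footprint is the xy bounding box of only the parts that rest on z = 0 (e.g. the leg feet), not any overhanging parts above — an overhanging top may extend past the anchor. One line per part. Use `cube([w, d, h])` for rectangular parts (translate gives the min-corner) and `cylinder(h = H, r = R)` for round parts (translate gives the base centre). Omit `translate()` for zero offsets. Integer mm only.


translate([540, 493, 0]) cylinder(h = 3691, r = 208);


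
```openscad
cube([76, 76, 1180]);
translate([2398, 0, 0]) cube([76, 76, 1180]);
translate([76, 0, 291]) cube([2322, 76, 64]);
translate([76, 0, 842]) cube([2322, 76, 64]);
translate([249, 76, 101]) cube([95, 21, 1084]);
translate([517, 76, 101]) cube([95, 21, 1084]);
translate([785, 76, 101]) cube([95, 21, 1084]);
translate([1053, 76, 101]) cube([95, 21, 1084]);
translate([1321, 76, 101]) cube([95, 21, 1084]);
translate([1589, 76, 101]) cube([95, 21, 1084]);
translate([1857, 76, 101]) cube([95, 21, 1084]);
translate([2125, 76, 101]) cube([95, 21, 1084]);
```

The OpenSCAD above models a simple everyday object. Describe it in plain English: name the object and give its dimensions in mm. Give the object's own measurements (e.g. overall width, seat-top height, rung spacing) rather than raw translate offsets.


A fence section. Two 76×76 mm posts, 1180 mm tall, stand on the floor with a clear span of 2322 mm between their inner faces. Two horizontal rails of 76×64 mm section span the gap between the posts with their undersides at z = 291 mm and z = 842 mm, flush with the posts' −y face. 8 pickets, each 95 mm wide, 21 mm thick and 1084 mm tall, are fixed to the +y face of the rails with their bottoms at z = 101 mm, spaced across the span with a 173 mm gap after the −x post and between neighbouring pickets, with 178 mm left before the +x post.


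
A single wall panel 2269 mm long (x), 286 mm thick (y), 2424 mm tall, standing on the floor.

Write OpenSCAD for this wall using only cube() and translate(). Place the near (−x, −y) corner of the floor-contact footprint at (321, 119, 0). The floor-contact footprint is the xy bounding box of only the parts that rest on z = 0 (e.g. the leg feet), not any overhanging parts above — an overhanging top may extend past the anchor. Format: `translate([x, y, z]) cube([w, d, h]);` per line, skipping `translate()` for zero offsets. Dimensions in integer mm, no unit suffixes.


translate([321, 119, 0]) cube([2269, 286, 2424]);


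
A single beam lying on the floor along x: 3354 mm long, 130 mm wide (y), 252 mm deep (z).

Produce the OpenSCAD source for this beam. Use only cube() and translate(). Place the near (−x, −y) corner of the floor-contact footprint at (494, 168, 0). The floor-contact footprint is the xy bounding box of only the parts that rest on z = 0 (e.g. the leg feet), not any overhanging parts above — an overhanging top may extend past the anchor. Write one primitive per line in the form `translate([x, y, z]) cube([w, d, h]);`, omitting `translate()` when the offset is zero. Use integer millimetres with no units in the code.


translate([494, 168, 0]) cube([3354, 130, 252]);


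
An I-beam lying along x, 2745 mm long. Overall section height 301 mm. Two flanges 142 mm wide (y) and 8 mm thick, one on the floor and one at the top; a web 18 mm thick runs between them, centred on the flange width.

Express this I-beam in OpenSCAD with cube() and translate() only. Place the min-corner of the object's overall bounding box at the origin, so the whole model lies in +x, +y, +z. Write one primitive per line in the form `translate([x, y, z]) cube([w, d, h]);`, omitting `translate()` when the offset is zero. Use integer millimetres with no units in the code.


cube([2745, 142, 8]);
translate([0, 62, 8]) cube([2745, 18, 285]);
translate([0, 0, 293]) cube([2745, 142, 8]);


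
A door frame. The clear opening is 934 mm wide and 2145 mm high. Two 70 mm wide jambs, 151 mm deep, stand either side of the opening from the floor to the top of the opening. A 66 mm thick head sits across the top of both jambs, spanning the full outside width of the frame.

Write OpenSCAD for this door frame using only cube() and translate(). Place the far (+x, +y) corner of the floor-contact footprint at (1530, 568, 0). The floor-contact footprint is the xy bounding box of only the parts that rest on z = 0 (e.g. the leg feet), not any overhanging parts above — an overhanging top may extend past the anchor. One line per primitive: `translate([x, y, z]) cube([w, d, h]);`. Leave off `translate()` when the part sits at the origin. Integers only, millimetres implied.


translate([456, 417, 0]) cube([70, 151, 2145]);
translate([1460, 417, 0]) cube([70, 151, 2145]);
translate([456, 417, 2145]) cube([1074, 151, 66]);


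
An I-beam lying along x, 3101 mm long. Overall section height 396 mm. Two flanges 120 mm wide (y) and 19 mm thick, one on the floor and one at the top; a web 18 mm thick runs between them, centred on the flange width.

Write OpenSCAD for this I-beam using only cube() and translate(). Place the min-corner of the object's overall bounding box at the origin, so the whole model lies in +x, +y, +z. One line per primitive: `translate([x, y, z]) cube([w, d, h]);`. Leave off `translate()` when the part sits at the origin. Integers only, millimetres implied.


cube([3101, 120, 19]);
translate([0, 51, 19]) cube([3101, 18, 358]);
translate([0, 0, 377]) cube([3101, 120, 19]);


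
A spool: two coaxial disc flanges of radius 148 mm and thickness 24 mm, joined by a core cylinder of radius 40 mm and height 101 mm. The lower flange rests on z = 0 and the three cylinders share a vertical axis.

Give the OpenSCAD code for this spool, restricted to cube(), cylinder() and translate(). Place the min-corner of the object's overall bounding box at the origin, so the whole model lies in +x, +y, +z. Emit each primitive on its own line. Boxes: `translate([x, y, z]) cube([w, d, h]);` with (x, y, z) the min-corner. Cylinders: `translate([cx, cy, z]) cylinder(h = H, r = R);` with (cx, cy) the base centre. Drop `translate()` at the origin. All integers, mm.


translate([148, 148, 0]) cylinder(h = 24, r = 148);
translate([148, 148, 24]) cylinder(h = 101, r = 40);
translate([148, 148, 125]) cylinder(h = 24, r = 148);


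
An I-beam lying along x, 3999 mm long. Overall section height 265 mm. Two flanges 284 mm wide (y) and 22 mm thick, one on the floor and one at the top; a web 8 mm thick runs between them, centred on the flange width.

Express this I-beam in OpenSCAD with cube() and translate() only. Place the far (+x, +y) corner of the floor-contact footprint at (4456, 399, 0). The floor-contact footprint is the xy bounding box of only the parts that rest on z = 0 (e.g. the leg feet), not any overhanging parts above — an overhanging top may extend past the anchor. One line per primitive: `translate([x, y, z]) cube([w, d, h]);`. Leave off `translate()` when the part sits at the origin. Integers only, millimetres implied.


translate([457, 115, 0]) cube([3999, 284, 22]);
translate([457, 253, 22]) cube([3999, 8, 221]);
translate([457, 115, 243]) cube([3999, 284, 22]);


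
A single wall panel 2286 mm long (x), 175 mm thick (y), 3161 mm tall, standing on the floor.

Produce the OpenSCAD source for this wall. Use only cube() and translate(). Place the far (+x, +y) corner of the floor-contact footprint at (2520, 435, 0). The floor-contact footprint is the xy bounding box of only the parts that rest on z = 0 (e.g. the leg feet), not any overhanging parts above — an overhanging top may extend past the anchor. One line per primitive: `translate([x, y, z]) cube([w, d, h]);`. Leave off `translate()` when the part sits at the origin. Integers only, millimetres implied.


translate([234, 260, 0]) cube([2286, 175, 3161]);


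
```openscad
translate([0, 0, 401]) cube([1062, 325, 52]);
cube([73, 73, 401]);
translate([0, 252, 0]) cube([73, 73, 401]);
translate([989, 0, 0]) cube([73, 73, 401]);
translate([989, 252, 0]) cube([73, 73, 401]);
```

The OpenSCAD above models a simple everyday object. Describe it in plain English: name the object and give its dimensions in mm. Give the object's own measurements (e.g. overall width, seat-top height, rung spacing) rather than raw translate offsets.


A long wooden bench with a 1062 mm (x) × 325 mm (y) seat, 52 mm thick, its top surface 453 mm above the floor. Four 73 mm square legs at the seat corners, flush with the edges, run from z = 0 to the seat underside.


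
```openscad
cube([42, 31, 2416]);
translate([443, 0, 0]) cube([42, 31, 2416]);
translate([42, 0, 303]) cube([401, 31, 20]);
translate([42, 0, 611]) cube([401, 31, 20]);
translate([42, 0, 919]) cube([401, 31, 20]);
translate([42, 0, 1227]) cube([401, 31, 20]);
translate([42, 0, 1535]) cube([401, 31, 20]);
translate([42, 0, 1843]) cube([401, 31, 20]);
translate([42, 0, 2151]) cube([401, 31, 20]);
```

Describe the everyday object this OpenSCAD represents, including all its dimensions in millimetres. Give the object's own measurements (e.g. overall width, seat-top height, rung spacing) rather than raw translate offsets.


A straight ladder. Two 42×31 mm vertical rails, 2416 mm tall, stand 485 mm apart (outside-to-outside) with their front faces coplanar on the −y side. 7 rungs, each 31 mm deep and 20 mm tall, span between the inner faces of the rails, front faces flush with the rails. The lowest rung's underside is at z = 303 mm and rungs are spaced 308 mm apart (underside to underside).


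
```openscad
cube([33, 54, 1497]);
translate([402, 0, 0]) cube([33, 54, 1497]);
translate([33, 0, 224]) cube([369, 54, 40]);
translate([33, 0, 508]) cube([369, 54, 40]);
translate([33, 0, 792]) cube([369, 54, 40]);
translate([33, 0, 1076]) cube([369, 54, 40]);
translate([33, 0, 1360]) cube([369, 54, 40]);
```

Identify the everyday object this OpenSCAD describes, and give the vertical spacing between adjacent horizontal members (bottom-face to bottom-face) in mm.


A ladder. The rung spacing is 284 mm.

Two tall 33×54 posts with 5 short bars between them — a ladder. Adjacent rungs sit at z = 224 and z = 508, so the spacing is 508 − 224 = 284 mm.


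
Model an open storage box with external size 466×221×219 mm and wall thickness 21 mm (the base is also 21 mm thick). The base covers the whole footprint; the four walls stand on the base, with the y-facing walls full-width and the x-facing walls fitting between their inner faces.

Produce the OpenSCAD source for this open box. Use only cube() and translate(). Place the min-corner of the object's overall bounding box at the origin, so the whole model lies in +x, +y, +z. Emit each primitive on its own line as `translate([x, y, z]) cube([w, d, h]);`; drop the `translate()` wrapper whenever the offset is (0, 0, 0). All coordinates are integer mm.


cube([466, 221, 21]);
translate([0, 0, 21]) cube([466, 21, 198]);
translate([0, 200, 21]) cube([466, 21, 198]);
translate([0, 21, 21]) cube([21, 179, 198]);
translate([445, 21, 21]) cube([21, 179, 198]);


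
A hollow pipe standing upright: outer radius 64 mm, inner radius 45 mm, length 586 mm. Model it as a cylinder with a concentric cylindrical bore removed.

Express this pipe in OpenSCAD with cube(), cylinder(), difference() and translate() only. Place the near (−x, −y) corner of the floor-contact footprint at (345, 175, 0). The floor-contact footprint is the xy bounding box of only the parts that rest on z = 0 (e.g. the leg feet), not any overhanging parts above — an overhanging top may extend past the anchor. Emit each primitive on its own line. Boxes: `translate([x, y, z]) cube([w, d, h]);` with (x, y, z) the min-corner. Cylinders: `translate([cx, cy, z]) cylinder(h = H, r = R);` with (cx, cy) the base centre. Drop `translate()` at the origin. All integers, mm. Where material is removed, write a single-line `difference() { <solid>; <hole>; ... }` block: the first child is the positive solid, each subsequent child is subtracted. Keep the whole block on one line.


difference() { translate([409, 239, 0]) cylinder(h = 586, r = 64); translate([409, 239, 0]) cylinder(h = 586, r = 45); }


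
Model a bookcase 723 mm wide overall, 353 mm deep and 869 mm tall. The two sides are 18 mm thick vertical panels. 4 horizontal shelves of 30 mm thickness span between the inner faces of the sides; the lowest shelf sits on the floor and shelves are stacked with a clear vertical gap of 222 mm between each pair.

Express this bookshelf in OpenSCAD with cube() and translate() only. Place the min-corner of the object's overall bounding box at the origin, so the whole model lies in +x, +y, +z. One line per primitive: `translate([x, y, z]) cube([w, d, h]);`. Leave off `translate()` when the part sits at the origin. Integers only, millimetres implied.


cube([18, 353, 869]);
translate([705, 0, 0]) cube([18, 353, 869]);
translate([18, 0, 0]) cube([687, 353, 30]);
translate([18, 0, 252]) cube([687, 353, 30]);
translate([18, 0, 504]) cube([687, 353, 30]);
translate([18, 0, 756]) cube([687, 353, 30]);


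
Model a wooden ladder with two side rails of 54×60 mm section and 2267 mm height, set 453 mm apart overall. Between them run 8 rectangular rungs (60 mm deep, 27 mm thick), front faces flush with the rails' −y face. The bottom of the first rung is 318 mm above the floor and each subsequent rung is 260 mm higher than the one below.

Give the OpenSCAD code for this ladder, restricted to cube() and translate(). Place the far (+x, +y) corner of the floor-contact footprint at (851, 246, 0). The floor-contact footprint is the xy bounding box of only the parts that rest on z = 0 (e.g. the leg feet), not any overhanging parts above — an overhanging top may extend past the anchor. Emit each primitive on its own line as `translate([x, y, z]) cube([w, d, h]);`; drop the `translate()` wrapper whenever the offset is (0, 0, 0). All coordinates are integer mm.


translate([398, 186, 0]) cube([54, 60, 2267]);
translate([797, 186, 0]) cube([54, 60, 2267]);
translate([452, 186, 318]) cube([345, 60, 27]);
translate([452, 186, 578]) cube([345, 60, 27]);
translate([452, 186, 838]) cube([345, 60, 27]);
translate([452, 186, 1098]) cube([345, 60, 27]);
translate([452, 186, 1358]) cube([345, 60, 27]);
translate([452, 186, 1618]) cube([345, 60, 27]);
translate([452, 186, 1878]) cube([345, 60, 27]);
translate([452, 186, 2138]) cube([345, 60, 27]);


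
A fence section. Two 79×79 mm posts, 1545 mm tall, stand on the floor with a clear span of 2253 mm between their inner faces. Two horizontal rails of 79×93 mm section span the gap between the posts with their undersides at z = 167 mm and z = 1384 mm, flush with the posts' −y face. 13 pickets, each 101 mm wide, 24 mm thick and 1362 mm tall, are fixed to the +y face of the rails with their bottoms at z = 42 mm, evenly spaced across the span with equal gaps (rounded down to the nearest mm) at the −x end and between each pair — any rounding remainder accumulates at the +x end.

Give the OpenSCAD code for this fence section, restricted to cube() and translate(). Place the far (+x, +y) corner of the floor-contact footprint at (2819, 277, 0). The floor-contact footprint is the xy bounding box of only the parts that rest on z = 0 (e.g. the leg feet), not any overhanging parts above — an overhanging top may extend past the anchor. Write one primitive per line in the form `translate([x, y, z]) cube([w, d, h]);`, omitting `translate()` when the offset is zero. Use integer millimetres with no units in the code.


translate([408, 198, 0]) cube([79, 79, 1545]);
translate([2740, 198, 0]) cube([79, 79, 1545]);
translate([487, 198, 167]) cube([2253, 79, 93]);
translate([487, 198, 1384]) cube([2253, 79, 93]);
translate([554, 277, 42]) cube([101, 24, 1362]);
translate([722, 277, 42]) cube([101, 24, 1362]);
translate([890, 277, 42]) cube([101, 24, 1362]);
translate([1058, 277, 42]) cube([101, 24, 1362]);
translate([1226, 277, 42]) cube([101, 24, 1362]);
translate([1394, 277, 42]) cube([101, 24, 1362]);
translate([1562, 277, 42]) cube([101, 24, 1362]);
translate([1730, 277, 42]) cube([101, 24, 1362]);
translate([1898, 277, 42]) cube([101, 24, 1362]);
translate([2066, 277, 42]) cube([101, 24, 1362]);
translate([2234, 277, 42]) cube([101, 24, 1362]);
translate([2402, 277, 42]) cube([101, 24, 1362]);
translate([2570, 277, 42]) cube([101, 24, 1362]);


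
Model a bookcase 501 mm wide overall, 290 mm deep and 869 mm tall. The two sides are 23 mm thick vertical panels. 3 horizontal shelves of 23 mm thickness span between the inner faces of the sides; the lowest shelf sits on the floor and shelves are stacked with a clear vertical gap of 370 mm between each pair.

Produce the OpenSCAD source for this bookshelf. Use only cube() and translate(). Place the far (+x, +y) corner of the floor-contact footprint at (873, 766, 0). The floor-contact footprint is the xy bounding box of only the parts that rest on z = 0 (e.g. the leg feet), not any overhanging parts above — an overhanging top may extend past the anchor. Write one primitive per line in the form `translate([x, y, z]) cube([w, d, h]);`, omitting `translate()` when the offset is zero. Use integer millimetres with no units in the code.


translate([372, 476, 0]) cube([23, 290, 869]);
translate([850, 476, 0]) cube([23, 290, 869]);
translate([395, 476, 0]) cube([455, 290, 23]);
translate([395, 476, 393]) cube([455, 290, 23]);
translate([395, 476, 786]) cube([455, 290, 23]);


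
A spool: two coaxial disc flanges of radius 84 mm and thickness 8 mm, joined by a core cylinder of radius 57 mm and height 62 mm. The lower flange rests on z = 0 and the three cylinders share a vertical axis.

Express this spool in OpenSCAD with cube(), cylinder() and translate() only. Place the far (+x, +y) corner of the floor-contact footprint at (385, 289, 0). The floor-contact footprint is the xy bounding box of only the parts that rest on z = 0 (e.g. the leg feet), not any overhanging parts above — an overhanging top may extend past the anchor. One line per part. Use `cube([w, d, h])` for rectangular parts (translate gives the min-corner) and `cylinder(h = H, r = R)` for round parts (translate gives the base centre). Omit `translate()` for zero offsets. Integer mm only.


translate([301, 205, 0]) cylinder(h = 8, r = 84);
translate([301, 205, 8]) cylinder(h = 62, r = 57);
translate([301, 205, 70]) cylinder(h = 8, r = 84);


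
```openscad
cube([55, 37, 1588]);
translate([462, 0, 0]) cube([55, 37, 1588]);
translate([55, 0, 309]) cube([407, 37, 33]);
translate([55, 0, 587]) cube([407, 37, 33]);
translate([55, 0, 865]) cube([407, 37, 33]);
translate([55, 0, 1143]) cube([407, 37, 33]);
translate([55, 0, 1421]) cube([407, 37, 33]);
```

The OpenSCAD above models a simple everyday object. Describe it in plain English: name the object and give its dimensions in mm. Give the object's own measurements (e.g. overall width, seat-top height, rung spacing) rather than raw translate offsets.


A straight ladder. Two 55×37 mm vertical rails, 1588 mm tall, stand 517 mm apart (outside-to-outside) with their front faces coplanar on the −y side. 5 rungs, each 37 mm deep and 33 mm tall, span between the inner faces of the rails, front faces flush with the rails. The lowest rung's underside is at z = 309 mm and rungs are spaced 278 mm apart (underside to underside).


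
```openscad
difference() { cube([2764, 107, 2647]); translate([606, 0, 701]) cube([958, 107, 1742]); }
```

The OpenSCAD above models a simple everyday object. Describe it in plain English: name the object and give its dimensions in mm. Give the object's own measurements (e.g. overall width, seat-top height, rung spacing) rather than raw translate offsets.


A wall 2764 mm long (x), 107 mm thick (y), 2647 mm tall, with a rectangular window opening cut through it. The opening is 958 mm wide and 1742 mm tall; its sill is at z = 701 mm and its near (−x) edge is 606 mm from the wall's −x end. The opening passes through the full wall thickness.
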